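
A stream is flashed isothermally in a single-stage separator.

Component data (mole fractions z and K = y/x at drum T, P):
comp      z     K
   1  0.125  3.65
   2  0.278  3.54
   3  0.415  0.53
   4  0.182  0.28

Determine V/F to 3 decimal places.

V/F = 0.493

Rachford–Rice: g(V/F) = Σ zᵢ(Kᵢ−1)/(1+V/F(Kᵢ−1)) = 0.
g(0) = ΣzᵢKᵢ − 1 = 0.711 and g(1) = 1 − Σzᵢ/Kᵢ = -0.546, so a root lies in (0, 1).
Newton–Raphson from V/F = 0.46:
  V/F = 0.460: g = 0.0301, g' = -0.920 → V/F = 0.493
Converged at V/F = 0.493.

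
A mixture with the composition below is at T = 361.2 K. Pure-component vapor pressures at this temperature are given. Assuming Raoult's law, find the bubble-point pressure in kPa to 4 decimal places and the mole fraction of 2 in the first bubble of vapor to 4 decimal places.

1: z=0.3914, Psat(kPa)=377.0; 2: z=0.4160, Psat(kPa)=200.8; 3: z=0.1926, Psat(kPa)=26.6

At the bubble point ψ → 0, so ΣzᵢKᵢ = 1 with Kᵢ = Pᵢˢᵃᵗ/P ⇒ P = ΣzᵢPᵢˢᵃᵗ.
P = 0.3914·377.0 + 0.4160·200.8 + 0.1926·26.6 = 236.2138 kPa
yᵢ = zᵢPᵢˢᵃᵗ/P ⇒ y_2 = 0.4160·200.8/236.2138 = 0.3536

Pbub = 236.2138 kPa, y_2 = 0.3536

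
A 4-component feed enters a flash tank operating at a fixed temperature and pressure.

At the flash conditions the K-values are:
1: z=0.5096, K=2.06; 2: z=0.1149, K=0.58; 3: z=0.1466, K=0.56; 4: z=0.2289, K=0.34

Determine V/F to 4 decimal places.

V/F = 0.4702

Material balance + equilibrium reduce to Σ zᵢ(Kᵢ−1)/(1+V/F(Kᵢ−1)) = 0.
Check two-phase: ΣzᵢKᵢ = 1.2763 > 1 and Σzᵢ/Kᵢ = 1.3805 > 1, so g(0) = 0.2763 > 0 and g(1) = -0.3805 < 0.
Newton iteration, V/F⁰ = 0.5:
  V/F = 0.5000: g = -0.01621, g' = -0.5458 → V/F = 0.4703
  V/F = 0.4703: g = -0.00007, g' = -0.5413 → V/F = 0.4702
Converged at V/F = 0.4702.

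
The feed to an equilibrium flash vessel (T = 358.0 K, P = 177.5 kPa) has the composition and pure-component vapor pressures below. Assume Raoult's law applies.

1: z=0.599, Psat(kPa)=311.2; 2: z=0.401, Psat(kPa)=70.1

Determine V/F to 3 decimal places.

V/F = 0.458

Raoult's law: Kᵢ = Pᵢˢᵃᵗ/P = Pᵢˢᵃᵗ/177.5.
  K_1 = 311.2/177.5 = 1.75324, K_2 = 70.1/177.5 = 0.39493
Material balance + equilibrium reduce to Σ zᵢ(Kᵢ−1)/(1+V/F(Kᵢ−1)) = 0.
g(0) = ΣzᵢKᵢ − 1 = 0.209 and g(1) = 1 − Σzᵢ/Kᵢ = -0.357, so a root lies in (0, 1).
Binary case is linear: z₁(K₁−1)(1+V/F(K₂−1)) + z₂(K₂−1)(1+V/F(K₁−1)) = 0
⇒ V/F = [z₁(K₁−1)+z₂(K₂−1)] / [−(K₁−1)(K₂−1)] = 0.2086/0.4558 = 0.458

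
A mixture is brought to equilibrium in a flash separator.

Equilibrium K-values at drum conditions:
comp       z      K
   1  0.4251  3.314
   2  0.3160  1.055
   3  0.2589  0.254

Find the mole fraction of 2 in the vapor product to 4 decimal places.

y_2 = 0.3212

Iterate (Newton) starting at V/F = 0.34:
  V/F = 0.3400: g = 0.30883, g' = -0.9726 → V/F = 0.6575
  V/F = 0.6575: g = 0.02779, g' = -0.9140 → V/F = 0.6879
  V/F = 0.6879: g = -0.00049, g' = -0.9477 → V/F = 0.6874
Converged at V/F = 0.6874.
Compositions from xᵢ = zᵢ/(1+V/F(Kᵢ−1)), yᵢ = Kᵢxᵢ:
  1: x = 0.1641, y = 0.5438
  2: x = 0.3045, y = 0.3212
  3: x = 0.5314, y = 0.1350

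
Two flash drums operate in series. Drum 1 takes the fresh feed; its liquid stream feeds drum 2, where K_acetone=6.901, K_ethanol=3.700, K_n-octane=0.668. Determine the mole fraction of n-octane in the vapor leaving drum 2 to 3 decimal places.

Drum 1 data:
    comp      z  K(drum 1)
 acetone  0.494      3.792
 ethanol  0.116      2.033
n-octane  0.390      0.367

Drum 1:
Iterate (Newton) starting at ψ₁ = 0.33:
  ψ₁ = 0.330: g = 0.4952, g' = -1.362 → ψ₁ = 0.694
  ψ₁ = 0.694: g = 0.0994, g' = -0.985 → ψ₁ = 0.794
  ψ₁ = 0.794: g = -0.0023, g' = -1.042 → ψ₁ = 0.792
Converged at ψ₁ = 0.792.
Drum-1 compositions:
  acetone: x = 0.154, y = 0.583
  ethanol: x = 0.064, y = 0.130
  n-octane: x = 0.782, y = 0.287
Drum-2 feed = drum-1 liquid: z₂ = (0.1538, 0.0638, 0.7824).
Drum 2:
Material balance + equilibrium reduce to Σ zᵢ(Kᵢ−1)/(1+ψ₂(Kᵢ−1)) = 0.
Check two-phase: ΣzᵢKᵢ = 1.820 > 1 and Σzᵢ/Kᵢ = 1.211 > 1, so g(0) = 0.820 > 0 and g(1) = -0.211 < 0.
Newton iteration, ψ₂⁰ = 0.5:
  ψ₂ = 0.500: g = -0.0085, g' = -0.551 → ψ₂ = 0.485
Converged at ψ₂ = 0.485.
  acetone: x = 0.040, y = 0.275
  ethanol: x = 0.028, y = 0.102
  n-octane: x = 0.933, y = 0.623

y_n-octane (drum 2) = 0.623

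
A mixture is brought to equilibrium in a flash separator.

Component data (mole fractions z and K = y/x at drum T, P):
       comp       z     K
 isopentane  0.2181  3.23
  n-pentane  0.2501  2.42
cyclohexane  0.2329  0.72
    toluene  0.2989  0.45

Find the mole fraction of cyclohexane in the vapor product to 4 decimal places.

Iterate (Newton) starting at ψ = 0.63:
  ψ = 0.6300: g = 0.05895, g' = -0.5667 → ψ = 0.7340
  ψ = 0.7340: g = 0.00056, g' = -0.5601 → ψ = 0.7350
Converged at ψ = 0.7350.
Compositions from xᵢ = zᵢ/(1+ψ(Kᵢ−1)), yᵢ = Kᵢxᵢ:
  isopentane: x = 0.0826, y = 0.2669
  n-pentane: x = 0.1224, y = 0.2961
  cyclohexane: x = 0.2933, y = 0.2111
  toluene: x = 0.5017, y = 0.2258

y_cyclohexane = 0.2111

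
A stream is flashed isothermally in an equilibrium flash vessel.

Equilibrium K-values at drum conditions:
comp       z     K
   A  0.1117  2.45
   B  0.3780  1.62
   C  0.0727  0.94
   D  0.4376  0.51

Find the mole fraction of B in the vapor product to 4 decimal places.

y_B = 0.4777

Material balance + equilibrium reduce to Σ zᵢ(Kᵢ−1)/(1+β(Kᵢ−1)) = 0.
Feasibility: ΣzᵢKᵢ = 1.1775, Σzᵢ/Kᵢ = 1.2143 — both > 1, two phases present.
Newton–Raphson from β = 0.34:
  β = 0.3400: g = 0.04030, g' = -0.3560 → β = 0.4532
  β = 0.4532: g = 0.00057, g' = -0.3480 → β = 0.4548
Converged at β = 0.4548.
Compositions from xᵢ = zᵢ/(1+β(Kᵢ−1)), yᵢ = Kᵢxᵢ:
  A: x = 0.0673, y = 0.1649
  B: x = 0.2949, y = 0.4777
  C: x = 0.0747, y = 0.0703
  D: x = 0.5631, y = 0.2872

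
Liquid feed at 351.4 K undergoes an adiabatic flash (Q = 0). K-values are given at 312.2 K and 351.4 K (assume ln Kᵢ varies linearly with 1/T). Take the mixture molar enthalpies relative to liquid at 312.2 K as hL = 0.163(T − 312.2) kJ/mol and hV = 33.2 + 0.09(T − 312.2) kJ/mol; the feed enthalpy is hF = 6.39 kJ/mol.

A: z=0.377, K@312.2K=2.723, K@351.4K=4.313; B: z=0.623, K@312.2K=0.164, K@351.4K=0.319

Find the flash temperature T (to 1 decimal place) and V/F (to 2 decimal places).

T = 320.1 K, V/F = 0.16

Adiabatic flash: solve Rachford–Rice at each trial T, then check hF = ψ·hV(T) + (1−ψ)·hL(T).
  T = 312.2 K: K = (2.723, 0.164), RR gives ψ = 0.089, H_out = 2.967 kJ/mol
  T = 351.4 K: K = (4.313, 0.319), RR gives ψ = 0.366, H_out = 17.480 kJ/mol
  T = 331.8 K: K = (3.474, 0.233), RR gives ψ = 0.240, H_out = 10.815 kJ/mol
  T = 322.0 K: K = (3.087, 0.197), RR gives ψ = 0.171, H_out = 7.145 kJ/mol
  T = 317.1 K: K = (2.902, 0.180), RR gives ψ = 0.132, H_out = 5.138 kJ/mol
  T = 319.6 K: K = (2.996, 0.188), RR gives ψ = 0.152, H_out = 6.180 kJ/mol
Linear interpolation between T = 319.6 (H_out = 6.180) and T = 322.0 (H_out = 7.145) on hF = 6.39 gives T ≈ 320.1 K, at which ψ = 0.16.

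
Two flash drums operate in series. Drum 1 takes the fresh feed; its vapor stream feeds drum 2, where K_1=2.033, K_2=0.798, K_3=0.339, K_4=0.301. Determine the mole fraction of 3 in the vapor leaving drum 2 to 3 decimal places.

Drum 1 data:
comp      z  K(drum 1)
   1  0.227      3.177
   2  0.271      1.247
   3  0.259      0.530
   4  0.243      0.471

y_3 (drum 2) = 0.068

Drum 1:
Let ψ₁ = V/F and solve Σ zᵢ(Kᵢ−1)/(1+ψ₁(Kᵢ−1)) = 0.
g(0) = ΣzᵢKᵢ − 1 = 0.311 and g(1) = 1 − Σzᵢ/Kᵢ = -0.293, so a root lies in (0, 1).
Newton iteration, ψ₁⁰ = 0.5:
  ψ₁ = 0.500: g = -0.0377, g' = -0.483 → ψ₁ = 0.422
  ψ₁ = 0.422: g = 0.0009, g' = -0.508 → ψ₁ = 0.424
Converged at ψ₁ = 0.424.
Drum-1 compositions:
  1: x = 0.118, y = 0.375
  2: x = 0.245, y = 0.306
  3: x = 0.323, y = 0.171
  4: x = 0.313, y = 0.148
Drum-2 feed = drum-1 vapor: z₂ = (0.3752, 0.3059, 0.1714, 0.1475).
Drum 2:
Iterate (Newton) starting at ψ₂ = 0.66:
  ψ₂ = 0.660: g = -0.2333, g' = -0.642 → ψ₂ = 0.297
  ψ₂ = 0.297: g = -0.0402, g' = -0.479 → ψ₂ = 0.213
Converged at ψ₂ = 0.213.
  1: x = 0.307, y = 0.625
  2: x = 0.320, y = 0.255
  3: x = 0.200, y = 0.068
  4: x = 0.173, y = 0.052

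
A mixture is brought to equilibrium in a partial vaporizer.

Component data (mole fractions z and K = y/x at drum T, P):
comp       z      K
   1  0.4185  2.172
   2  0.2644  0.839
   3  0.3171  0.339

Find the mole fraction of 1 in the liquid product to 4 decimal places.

Newton–Raphson from ψ = 0.5:
  ψ = 0.5000: g = -0.05011, g' = -0.5457 → ψ = 0.4082
  ψ = 0.4082: g = -0.00084, g' = -0.5307 → ψ = 0.4066
Converged at ψ = 0.4066.
Compositions from xᵢ = zᵢ/(1+ψ(Kᵢ−1)), yᵢ = Kᵢxᵢ:
  1: x = 0.2834, y = 0.6156
  2: x = 0.2829, y = 0.2374
  3: x = 0.4336, y = 0.1470

x_1 = 0.2834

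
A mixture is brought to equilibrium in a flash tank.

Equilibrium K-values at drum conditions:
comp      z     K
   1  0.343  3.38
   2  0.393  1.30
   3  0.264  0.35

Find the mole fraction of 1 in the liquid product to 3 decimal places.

x_1 = 0.116

Rachford–Rice: g(V/F) = Σ zᵢ(Kᵢ−1)/(1+V/F(Kᵢ−1)) = 0.
g(0) = ΣzᵢKᵢ − 1 = 0.763 and g(1) = 1 − Σzᵢ/Kᵢ = -0.158, so a root lies in (0, 1).
Newton iteration, V/F⁰ = 0.5:
  V/F = 0.500: g = 0.2211, g' = -0.677 → V/F = 0.827
  V/F = 0.827: g = -0.0013, g' = -0.764 → V/F = 0.825
Converged at V/F = 0.825.
Compositions from xᵢ = zᵢ/(1+V/F(Kᵢ−1)), yᵢ = Kᵢxᵢ:
  1: x = 0.116, y = 0.391
  2: x = 0.315, y = 0.410
  3: x = 0.569, y = 0.199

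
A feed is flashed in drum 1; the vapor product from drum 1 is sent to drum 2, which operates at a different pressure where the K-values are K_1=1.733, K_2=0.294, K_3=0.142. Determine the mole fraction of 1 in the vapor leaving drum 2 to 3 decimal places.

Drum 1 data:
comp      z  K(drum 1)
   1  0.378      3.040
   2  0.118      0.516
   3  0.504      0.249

Drum 1:
Material balance + equilibrium reduce to Σ zᵢ(Kᵢ−1)/(1+ψ₁(Kᵢ−1)) = 0.
g(0) = ΣzᵢKᵢ − 1 = 0.336 and g(1) = 1 − Σzᵢ/Kᵢ = -1.377, so a root lies in (0, 1).
Newton iteration, ψ₁⁰ = 0.5:
  ψ₁ = 0.500: g = -0.2997, g' = -1.162 → ψ₁ = 0.242
  ψ₁ = 0.242: g = -0.0112, g' = -1.165 → ψ₁ = 0.233
Converged at ψ₁ = 0.233.
Drum-1 compositions:
  1: x = 0.256, y = 0.779
  2: x = 0.133, y = 0.069
  3: x = 0.611, y = 0.152
Drum-2 feed = drum-1 vapor: z₂ = (0.7793, 0.0686, 0.1521).
Drum 2:
Rachford–Rice: g(ψ₂) = Σ zᵢ(Kᵢ−1)/(1+ψ₂(Kᵢ−1)) = 0.
Check two-phase: ΣzᵢKᵢ = 1.392 > 1 and Σzᵢ/Kᵢ = 1.754 > 1, so g(0) = 0.392 > 0 and g(1) = -0.754 < 0.
Newton–Raphson from ψ₂ = 0.62:
  ψ₂ = 0.620: g = 0.0279, g' = -0.817 → ψ₂ = 0.654
  ψ₂ = 0.654: g = -0.0012, g' = -0.891 → ψ₂ = 0.653
Converged at ψ₂ = 0.653.
  1: x = 0.527, y = 0.914
  2: x = 0.127, y = 0.037
  3: x = 0.346, y = 0.049

y_1 (drum 2) = 0.914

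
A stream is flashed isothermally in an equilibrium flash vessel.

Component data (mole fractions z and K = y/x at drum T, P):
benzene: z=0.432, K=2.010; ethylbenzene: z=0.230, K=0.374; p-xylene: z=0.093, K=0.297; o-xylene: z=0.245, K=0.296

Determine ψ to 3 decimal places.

Rachford–Rice: g(ψ) = Σ zᵢ(Kᵢ−1)/(1+ψ(Kᵢ−1)) = 0.
Feasibility: ΣzᵢKᵢ = 1.054, Σzᵢ/Kᵢ = 1.971 — both > 1, two phases present.
Newton–Raphson from ψ = 0.47:
  ψ = 0.470: g = -0.2635, g' = -0.757 → ψ = 0.122
  ψ = 0.122: g = -0.0276, g' = -0.655 → ψ = 0.080
Converged at ψ = 0.080.

ψ = 0.080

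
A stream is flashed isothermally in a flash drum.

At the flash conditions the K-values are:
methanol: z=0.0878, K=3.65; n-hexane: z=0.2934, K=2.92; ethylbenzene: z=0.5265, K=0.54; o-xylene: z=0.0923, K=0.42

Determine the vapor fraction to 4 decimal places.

ψ = 0.4962

Let ψ = V/F and solve Σ zᵢ(Kᵢ−1)/(1+ψ(Kᵢ−1)) = 0.
Check two-phase: ΣzᵢKᵢ = 1.5003 > 1 and Σzᵢ/Kᵢ = 1.3193 > 1, so g(0) = 0.5003 > 0 and g(1) = -0.3193 < 0.
Newton–Raphson from ψ = 0.33:
  ψ = 0.3300: g = 0.11722, g' = -0.7831 → ψ = 0.4797
  ψ = 0.4797: g = 0.01076, g' = -0.6557 → ψ = 0.4961
  ψ = 0.4961: g = 0.00007, g' = -0.6470 → ψ = 0.4962
Converged at ψ = 0.4962.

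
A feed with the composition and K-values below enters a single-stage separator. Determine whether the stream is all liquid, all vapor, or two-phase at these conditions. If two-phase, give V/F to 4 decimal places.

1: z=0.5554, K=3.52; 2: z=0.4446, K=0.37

two-phase, V/F = 0.7052

ΣzᵢKᵢ = 2.1195; Σzᵢ/Kᵢ = 1.3594.
Both exceed 1, so a two-phase solution exists.
Let ψ = V/F and solve Σ zᵢ(Kᵢ−1)/(1+ψ(Kᵢ−1)) = 0.
Binary case is linear: z₁(K₁−1)(1+ψ(K₂−1)) + z₂(K₂−1)(1+ψ(K₁−1)) = 0
⇒ ψ = [z₁(K₁−1)+z₂(K₂−1)] / [−(K₁−1)(K₂−1)] = 1.11951/1.58760 = 0.7052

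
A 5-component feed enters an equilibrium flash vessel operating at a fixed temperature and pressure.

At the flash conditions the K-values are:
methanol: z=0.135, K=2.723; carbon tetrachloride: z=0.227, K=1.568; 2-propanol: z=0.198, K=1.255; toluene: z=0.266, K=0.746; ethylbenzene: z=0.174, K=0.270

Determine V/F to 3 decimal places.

Iterate (Newton) starting at V/F = 0.57:
  V/F = 0.570: g = -0.0377, g' = -0.449 → V/F = 0.486
  V/F = 0.486: g = -0.0014, g' = -0.419 → V/F = 0.483
Converged at V/F = 0.483.

V/F = 0.483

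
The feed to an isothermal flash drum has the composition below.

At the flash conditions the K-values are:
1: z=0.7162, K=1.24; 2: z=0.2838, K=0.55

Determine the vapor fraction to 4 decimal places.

Rachford–Rice: g(ψ) = Σ zᵢ(Kᵢ−1)/(1+ψ(Kᵢ−1)) = 0.
Feasibility: ΣzᵢKᵢ = 1.0442, Σzᵢ/Kᵢ = 1.0936 — both > 1, two phases present.
Newton–Raphson from ψ = 0.4:
  ψ = 0.4000: g = 0.00109, g' = -0.1198 → ψ = 0.4091
Converged at ψ = 0.4091.

ψ = 0.4091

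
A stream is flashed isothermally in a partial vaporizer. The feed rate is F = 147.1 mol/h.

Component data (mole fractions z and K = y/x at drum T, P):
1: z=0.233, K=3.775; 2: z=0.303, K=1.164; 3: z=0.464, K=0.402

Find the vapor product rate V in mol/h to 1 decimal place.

V = 56.4 mol/h

Newton–Raphson from β = 0.5:
  β = 0.500: g = -0.0791, g' = -0.659 → β = 0.380
  β = 0.380: g = 0.0024, g' = -0.710 → β = 0.383
Converged at β = 0.383.
Then V = β·F = 0.3834·147.1 = 56.4 mol/h and L = F − V = 90.7 mol/h.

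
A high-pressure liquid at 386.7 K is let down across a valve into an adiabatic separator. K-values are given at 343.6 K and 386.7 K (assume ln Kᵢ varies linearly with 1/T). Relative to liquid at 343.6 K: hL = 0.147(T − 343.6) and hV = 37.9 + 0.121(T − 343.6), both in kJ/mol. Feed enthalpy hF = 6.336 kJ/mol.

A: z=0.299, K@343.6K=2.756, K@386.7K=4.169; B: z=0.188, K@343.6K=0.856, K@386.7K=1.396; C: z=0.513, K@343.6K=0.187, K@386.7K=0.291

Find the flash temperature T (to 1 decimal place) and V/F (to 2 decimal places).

Adiabatic flash: solve Rachford–Rice at each trial T, then check hF = ψ·hV(T) + (1−ψ)·hL(T).
  T = 343.6 K: K = (2.756, 0.856, 0.187), RR gives ψ = 0.068, H_out = 2.585 kJ/mol
  T = 386.7 K: K = (4.169, 1.396, 0.291), RR gives ψ = 0.377, H_out = 20.205 kJ/mol
  T = 365.1 K: K = (3.430, 1.108, 0.236), RR gives ψ = 0.239, H_out = 12.090 kJ/mol
  T = 354.4 K: K = (3.086, 0.978, 0.211), RR gives ψ = 0.160, H_out = 7.620 kJ/mol
  T = 349.0 K: K = (2.919, 0.916, 0.199), RR gives ψ = 0.116, H_out = 5.183 kJ/mol
  T = 351.7 K: K = (3.002, 0.947, 0.205), RR gives ψ = 0.139, H_out = 6.420 kJ/mol
  T = 350.4 K: K = (2.962, 0.932, 0.202), RR gives ψ = 0.128, H_out = 5.829 kJ/mol
Linear interpolation between T = 350.4 (H_out = 5.829) and T = 351.7 (H_out = 6.420) on hF = 6.336 gives T ≈ 351.5 K, at which ψ = 0.14.

T = 351.5 K, V/F = 0.14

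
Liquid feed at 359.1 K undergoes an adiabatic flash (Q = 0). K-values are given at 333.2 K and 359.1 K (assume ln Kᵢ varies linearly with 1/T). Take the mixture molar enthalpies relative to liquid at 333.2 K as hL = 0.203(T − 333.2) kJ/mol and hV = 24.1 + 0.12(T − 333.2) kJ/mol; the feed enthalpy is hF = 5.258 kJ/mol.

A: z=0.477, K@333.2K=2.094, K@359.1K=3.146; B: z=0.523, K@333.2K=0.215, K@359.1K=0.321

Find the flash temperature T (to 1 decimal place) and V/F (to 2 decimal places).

Adiabatic flash: solve Rachford–Rice at each trial T, then check hF = ψ·hV(T) + (1−ψ)·hL(T).
  T = 333.2 K: K = (2.094, 0.215), RR gives ψ = 0.130, H_out = 3.123 kJ/mol
  T = 359.1 K: K = (3.146, 0.321), RR gives ψ = 0.459, H_out = 15.328 kJ/mol
  T = 346.1 K: K = (2.584, 0.264), RR gives ψ = 0.318, H_out = 9.951 kJ/mol
  T = 339.6 K: K = (2.329, 0.239), RR gives ψ = 0.233, H_out = 6.792 kJ/mol
  T = 336.4 K: K = (2.209, 0.227), RR gives ψ = 0.184, H_out = 5.045 kJ/mol
  T = 338.0 K: K = (2.269, 0.233), RR gives ψ = 0.209, H_out = 5.938 kJ/mol
Linear interpolation between T = 336.4 (H_out = 5.045) and T = 338.0 (H_out = 5.938) on hF = 5.258 gives T ≈ 336.8 K, at which ψ = 0.19.

T = 336.8 K, V/F = 0.19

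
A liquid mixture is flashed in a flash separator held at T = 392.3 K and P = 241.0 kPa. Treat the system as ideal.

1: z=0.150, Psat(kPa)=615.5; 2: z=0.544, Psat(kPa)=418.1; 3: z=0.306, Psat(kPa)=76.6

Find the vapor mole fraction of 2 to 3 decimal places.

Raoult's law: Kᵢ = Pᵢˢᵃᵗ/P = Pᵢˢᵃᵗ/241.0.
  K_1 = 615.5/241.0 = 2.55394, K_2 = 418.1/241.0 = 1.73485, K_3 = 76.6/241.0 = 0.31784
Newton–Raphson from ψ = 0.69:
  ψ = 0.690: g = -0.0166, g' = -0.722 → ψ = 0.667
Converged at ψ = 0.667.
Compositions from xᵢ = zᵢ/(1+ψ(Kᵢ−1)), yᵢ = Kᵢxᵢ:
  1: x = 0.074, y = 0.188
  2: x = 0.365, y = 0.633
  3: x = 0.561, y = 0.178

y_2 = 0.633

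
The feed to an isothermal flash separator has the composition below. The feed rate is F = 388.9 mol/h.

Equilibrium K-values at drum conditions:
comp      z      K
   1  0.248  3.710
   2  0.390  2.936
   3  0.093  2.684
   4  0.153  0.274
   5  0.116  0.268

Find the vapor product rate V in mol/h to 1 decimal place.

V = 340.9 mol/h

Newton iteration, ψ⁰ = 0.5:
  ψ = 0.500: g = 0.4458, g' = -1.137 → ψ = 0.892
  ψ = 0.892: g = -0.0238, g' = -1.560 → ψ = 0.877
  ψ = 0.877: g = -0.0005, g' = -1.499 → ψ = 0.876
Converged at ψ = 0.876.
Then V = ψ·F = 0.8765·388.9 = 340.9 mol/h and L = F − V = 48.0 mol/h.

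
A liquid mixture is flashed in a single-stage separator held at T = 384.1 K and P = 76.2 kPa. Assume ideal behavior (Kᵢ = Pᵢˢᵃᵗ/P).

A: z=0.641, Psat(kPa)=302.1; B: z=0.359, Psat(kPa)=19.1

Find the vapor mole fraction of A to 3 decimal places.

y_A = 0.800

Raoult's law: Kᵢ = Pᵢˢᵃᵗ/P = Pᵢˢᵃᵗ/76.2.
  K_A = 302.1/76.2 = 3.96457, K_B = 19.1/76.2 = 0.25066
Newton iteration, β⁰ = 0.63:
  β = 0.630: g = 0.1531, g' = -1.408 → β = 0.739
  β = 0.739: g = -0.0068, g' = -1.565 → β = 0.734
Converged at β = 0.734.
Compositions from xᵢ = zᵢ/(1+β(Kᵢ−1)), yᵢ = Kᵢxᵢ:
  A: x = 0.202, y = 0.800
  B: x = 0.798, y = 0.200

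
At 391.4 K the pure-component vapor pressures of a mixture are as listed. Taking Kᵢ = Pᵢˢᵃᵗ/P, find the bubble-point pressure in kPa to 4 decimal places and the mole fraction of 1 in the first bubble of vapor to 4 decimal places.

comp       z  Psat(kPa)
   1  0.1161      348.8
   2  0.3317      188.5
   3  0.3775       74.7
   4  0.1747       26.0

Pbub = 135.7626 kPa, y_1 = 0.2983

At the bubble point ψ → 0, so ΣzᵢKᵢ = 1 with Kᵢ = Pᵢˢᵃᵗ/P ⇒ P = ΣzᵢPᵢˢᵃᵗ.
P = 0.1161·348.8 + 0.3317·188.5 + 0.3775·74.7 + 0.1747·26.0 = 135.7626 kPa
yᵢ = zᵢPᵢˢᵃᵗ/P ⇒ y_1 = 0.1161·348.8/135.7626 = 0.2983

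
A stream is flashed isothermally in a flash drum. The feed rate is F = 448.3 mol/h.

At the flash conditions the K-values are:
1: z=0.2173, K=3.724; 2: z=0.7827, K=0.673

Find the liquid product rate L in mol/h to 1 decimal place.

Rachford–Rice: g(ψ) = Σ zᵢ(Kᵢ−1)/(1+ψ(Kᵢ−1)) = 0.
Check two-phase: ΣzᵢKᵢ = 1.3360 > 1 and Σzᵢ/Kᵢ = 1.2214 > 1, so g(0) = 0.3360 > 0 and g(1) = -0.2214 < 0.
Binary case is linear: z₁(K₁−1)(1+ψ(K₂−1)) + z₂(K₂−1)(1+ψ(K₁−1)) = 0
⇒ ψ = [z₁(K₁−1)+z₂(K₂−1)] / [−(K₁−1)(K₂−1)] = 0.33598/0.89075 = 0.3772
Then V = ψ·F = 0.3772·448.3 = 169.1 mol/h and L = F − V = 279.2 mol/h.

L = 279.2 mol/h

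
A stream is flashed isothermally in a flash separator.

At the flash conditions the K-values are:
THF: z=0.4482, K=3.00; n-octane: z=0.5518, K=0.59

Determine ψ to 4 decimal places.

Binary case is linear: z₁(K₁−1)(1+ψ(K₂−1)) + z₂(K₂−1)(1+ψ(K₁−1)) = 0
⇒ ψ = [z₁(K₁−1)+z₂(K₂−1)] / [−(K₁−1)(K₂−1)] = 0.67016/0.82000 = 0.8173

ψ = 0.8173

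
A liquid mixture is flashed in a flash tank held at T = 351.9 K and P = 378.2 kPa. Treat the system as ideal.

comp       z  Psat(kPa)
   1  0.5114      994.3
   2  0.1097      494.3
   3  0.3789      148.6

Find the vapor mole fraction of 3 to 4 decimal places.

Raoult's law: Kᵢ = Pᵢˢᵃᵗ/P = Pᵢˢᵃᵗ/378.2.
  K_1 = 994.3/378.2 = 2.629032, K_2 = 494.3/378.2 = 1.306980, K_3 = 148.6/378.2 = 0.392914
Newton iteration, β⁰ = 0.5:
  β = 0.5000: g = 0.15804, g' = -0.7079 → β = 0.7233
  β = 0.7233: g = -0.00007, g' = -0.7368 → β = 0.7232
Converged at β = 0.7232.
Compositions from xᵢ = zᵢ/(1+β(Kᵢ−1)), yᵢ = Kᵢxᵢ:
  1: x = 0.2348, y = 0.6173
  2: x = 0.0898, y = 0.1173
  3: x = 0.6754, y = 0.2654

y_3 = 0.2654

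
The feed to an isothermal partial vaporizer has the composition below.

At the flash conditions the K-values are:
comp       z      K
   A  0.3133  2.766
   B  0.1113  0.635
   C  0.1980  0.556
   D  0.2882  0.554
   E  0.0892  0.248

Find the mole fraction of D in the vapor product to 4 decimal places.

y_D = 0.1814

Let ψ = V/F and solve Σ zᵢ(Kᵢ−1)/(1+ψ(Kᵢ−1)) = 0.
Check two-phase: ΣzᵢKᵢ = 1.2291 > 1 and Σzᵢ/Kᵢ = 1.5246 > 1, so g(0) = 0.2291 > 0 and g(1) = -0.5246 < 0.
Newton–Raphson from ψ = 0.5:
  ψ = 0.5000: g = -0.14178, g' = -0.5868 → ψ = 0.2584
  ψ = 0.2584: g = 0.00725, g' = -0.6796 → ψ = 0.2690
  ψ = 0.2690: g = 0.00005, g' = -0.6709 → ψ = 0.2691
Converged at ψ = 0.2691.
Compositions from xᵢ = zᵢ/(1+ψ(Kᵢ−1)), yᵢ = Kᵢxᵢ:
  A: x = 0.2124, y = 0.5874
  B: x = 0.1234, y = 0.0784
  C: x = 0.2249, y = 0.1250
  D: x = 0.3275, y = 0.1814
  E: x = 0.1118, y = 0.0277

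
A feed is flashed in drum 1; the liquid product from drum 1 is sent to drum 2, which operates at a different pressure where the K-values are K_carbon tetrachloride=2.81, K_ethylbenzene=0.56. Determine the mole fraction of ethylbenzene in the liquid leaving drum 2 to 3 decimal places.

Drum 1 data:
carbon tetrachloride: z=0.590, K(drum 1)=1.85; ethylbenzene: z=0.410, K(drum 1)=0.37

Drum 1:
Let ψ₁ = V/F and solve Σ zᵢ(Kᵢ−1)/(1+ψ₁(Kᵢ−1)) = 0.
Feasibility: ΣzᵢKᵢ = 1.243, Σzᵢ/Kᵢ = 1.427 — both > 1, two phases present.
Binary case is linear: z₁(K₁−1)(1+ψ₁(K₂−1)) + z₂(K₂−1)(1+ψ₁(K₁−1)) = 0
⇒ ψ₁ = [z₁(K₁−1)+z₂(K₂−1)] / [−(K₁−1)(K₂−1)] = 0.2432/0.5355 = 0.454
Drum-1 compositions:
  carbon tetrachloride: x = 0.426, y = 0.787
  ethylbenzene: x = 0.574, y = 0.212
Drum-2 feed = drum-1 liquid: z₂ = (0.4257, 0.5743).
Drum 2:
Newton–Raphson from ψ₂ = 0.47:
  ψ₂ = 0.470: g = 0.0977, g' = -0.584 → ψ₂ = 0.637
  ψ₂ = 0.637: g = 0.0066, g' = -0.515 → ψ₂ = 0.650
Converged at ψ₂ = 0.650.
  carbon tetrachloride: x = 0.196, y = 0.550
  ethylbenzene: x = 0.804, y = 0.450

x_ethylbenzene (drum 2) = 0.804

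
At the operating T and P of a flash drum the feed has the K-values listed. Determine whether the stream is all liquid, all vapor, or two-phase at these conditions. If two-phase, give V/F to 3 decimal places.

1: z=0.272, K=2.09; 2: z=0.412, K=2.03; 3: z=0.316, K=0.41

two-phase, V/F = 0.859

ΣzᵢKᵢ = 1.534; Σzᵢ/Kᵢ = 1.104.
Both exceed 1, so a two-phase solution exists.
Iterate (Newton) starting at ψ = 0.35:
  ψ = 0.350: g = 0.2916, g' = -0.580 → ψ = 0.853
  ψ = 0.853: g = 0.0045, g' = -0.656 → ψ = 0.859
Converged at ψ = 0.859.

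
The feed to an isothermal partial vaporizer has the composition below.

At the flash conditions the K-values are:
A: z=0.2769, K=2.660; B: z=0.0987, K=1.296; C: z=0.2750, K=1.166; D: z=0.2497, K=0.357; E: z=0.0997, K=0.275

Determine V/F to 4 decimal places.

Iterate (Newton) starting at V/F = 0.5:
  V/F = 0.5000: g = -0.03124, g' = -0.5941 → V/F = 0.4474
  V/F = 0.4474: g = -0.00033, g' = -0.5828 → V/F = 0.4468
Converged at V/F = 0.4468.

V/F = 0.4468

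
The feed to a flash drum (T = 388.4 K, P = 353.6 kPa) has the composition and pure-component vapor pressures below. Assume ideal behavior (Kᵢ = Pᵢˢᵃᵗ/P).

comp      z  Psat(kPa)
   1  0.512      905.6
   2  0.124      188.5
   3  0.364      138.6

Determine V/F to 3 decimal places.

V/F = 0.577

Raoult's law: Kᵢ = Pᵢˢᵃᵗ/P = Pᵢˢᵃᵗ/353.6.
  K_1 = 905.6/353.6 = 2.56109, K_2 = 188.5/353.6 = 0.53309, K_3 = 138.6/353.6 = 0.39197
Material balance + equilibrium reduce to Σ zᵢ(Kᵢ−1)/(1+V/F(Kᵢ−1)) = 0.
Feasibility: ΣzᵢKᵢ = 1.520, Σzᵢ/Kᵢ = 1.361 — both > 1, two phases present.
Iterate (Newton) starting at V/F = 0.5:
  V/F = 0.500: g = 0.0554, g' = -0.717 → V/F = 0.577
Converged at V/F = 0.577.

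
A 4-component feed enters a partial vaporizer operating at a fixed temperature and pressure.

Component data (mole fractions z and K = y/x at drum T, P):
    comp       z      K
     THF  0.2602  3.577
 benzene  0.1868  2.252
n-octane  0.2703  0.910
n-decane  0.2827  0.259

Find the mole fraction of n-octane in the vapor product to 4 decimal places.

Material balance + equilibrium reduce to Σ zᵢ(Kᵢ−1)/(1+V/F(Kᵢ−1)) = 0.
Feasibility: ΣzᵢKᵢ = 1.6706, Σzᵢ/Kᵢ = 1.5442 — both > 1, two phases present.
Newton iteration, V/F⁰ = 0.48:
  V/F = 0.4800: g = 0.09529, g' = -0.8359 → V/F = 0.5940
  V/F = 0.5940: g = -0.00080, g' = -0.8638 → V/F = 0.5931
Converged at V/F = 0.5931.
Compositions from xᵢ = zᵢ/(1+V/F(Kᵢ−1)), yᵢ = Kᵢxᵢ:
  THF: x = 0.1029, y = 0.3681
  benzene: x = 0.1072, y = 0.2414
  n-octane: x = 0.2855, y = 0.2598
  n-decane: x = 0.5043, y = 0.1306

y_n-octane = 0.2598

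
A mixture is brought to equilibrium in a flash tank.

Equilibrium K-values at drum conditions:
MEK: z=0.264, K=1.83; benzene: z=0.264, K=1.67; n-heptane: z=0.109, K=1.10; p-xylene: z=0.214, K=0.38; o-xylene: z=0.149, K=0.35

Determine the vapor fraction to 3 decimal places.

Let ψ = V/F and solve Σ zᵢ(Kᵢ−1)/(1+ψ(Kᵢ−1)) = 0.
g(0) = ΣzᵢKᵢ − 1 = 0.177 and g(1) = 1 − Σzᵢ/Kᵢ = -0.390, so a root lies in (0, 1).
Iterate (Newton) starting at ψ = 0.5:
  ψ = 0.500: g = -0.0380, g' = -0.469 → ψ = 0.419
  ψ = 0.419: g = -0.0012, g' = -0.442 → ψ = 0.416
Converged at ψ = 0.416.

ψ = 0.416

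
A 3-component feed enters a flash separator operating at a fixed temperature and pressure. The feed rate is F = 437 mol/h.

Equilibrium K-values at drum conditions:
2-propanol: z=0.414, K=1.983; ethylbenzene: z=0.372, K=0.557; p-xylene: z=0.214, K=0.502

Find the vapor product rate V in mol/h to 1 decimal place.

V = 130.0 mol/h

Rachford–Rice: g(ψ) = Σ zᵢ(Kᵢ−1)/(1+ψ(Kᵢ−1)) = 0.
Check two-phase: ΣzᵢKᵢ = 1.136 > 1 and Σzᵢ/Kᵢ = 1.303 > 1, so g(0) = 0.136 > 0 and g(1) = -0.303 < 0.
Newton–Raphson from ψ = 0.5:
  ψ = 0.500: g = -0.0807, g' = -0.394 → ψ = 0.295
  ψ = 0.295: g = 0.0009, g' = -0.410 → ψ = 0.297
Converged at ψ = 0.297.
Then V = ψ·F = 0.2974·437 = 130.0 mol/h and L = F − V = 307.0 mol/h.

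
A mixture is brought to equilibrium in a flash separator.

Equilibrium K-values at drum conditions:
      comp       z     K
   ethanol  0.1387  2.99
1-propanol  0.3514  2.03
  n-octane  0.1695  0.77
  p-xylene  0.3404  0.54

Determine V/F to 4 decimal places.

V/F = 0.8242

Newton–Raphson from V/F = 0.5:
  V/F = 0.5000: g = 0.12985, g' = -0.4334 → V/F = 0.7996
  V/F = 0.7996: g = 0.00953, g' = -0.3876 → V/F = 0.8242
Converged at V/F = 0.8242.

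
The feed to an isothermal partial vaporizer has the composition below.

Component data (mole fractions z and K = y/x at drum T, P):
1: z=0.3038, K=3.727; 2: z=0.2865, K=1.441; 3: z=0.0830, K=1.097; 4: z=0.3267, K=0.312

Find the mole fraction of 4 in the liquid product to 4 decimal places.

Iterate (Newton) starting at β = 0.34:
  β = 0.3400: g = 0.25415, g' = -0.9147 → β = 0.6179
  β = 0.6179: g = 0.02449, g' = -0.8164 → β = 0.6479
  β = 0.6479: g = -0.00023, g' = -0.8329 → β = 0.6476
Converged at β = 0.6476.
Compositions from xᵢ = zᵢ/(1+β(Kᵢ−1)), yᵢ = Kᵢxᵢ:
  1: x = 0.1098, y = 0.4094
  2: x = 0.2229, y = 0.3211
  3: x = 0.0781, y = 0.0857
  4: x = 0.5892, y = 0.1838

x_4 = 0.5892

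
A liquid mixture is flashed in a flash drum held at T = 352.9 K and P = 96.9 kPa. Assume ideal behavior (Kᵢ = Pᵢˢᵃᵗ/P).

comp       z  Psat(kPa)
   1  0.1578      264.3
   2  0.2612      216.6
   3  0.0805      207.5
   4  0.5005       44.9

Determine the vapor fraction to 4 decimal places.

Raoult's law: Kᵢ = Pᵢˢᵃᵗ/P = Pᵢˢᵃᵗ/96.9.
  K_1 = 264.3/96.9 = 2.727554, K_2 = 216.6/96.9 = 2.235294, K_3 = 207.5/96.9 = 2.141383, K_4 = 44.9/96.9 = 0.463364
Let ψ = V/F and solve Σ zᵢ(Kᵢ−1)/(1+ψ(Kᵢ−1)) = 0.
Check two-phase: ΣzᵢKᵢ = 1.4186 > 1 and Σzᵢ/Kᵢ = 1.2924 > 1, so g(0) = 0.4186 > 0 and g(1) = -0.2924 < 0.
Newton iteration, ψ⁰ = 0.5:
  ψ = 0.5000: g = 0.03715, g' = -0.5996 → ψ = 0.5619
  ψ = 0.5619: g = 0.00020, g' = -0.5945 → ψ = 0.5623
Converged at ψ = 0.5623.

ψ = 0.5623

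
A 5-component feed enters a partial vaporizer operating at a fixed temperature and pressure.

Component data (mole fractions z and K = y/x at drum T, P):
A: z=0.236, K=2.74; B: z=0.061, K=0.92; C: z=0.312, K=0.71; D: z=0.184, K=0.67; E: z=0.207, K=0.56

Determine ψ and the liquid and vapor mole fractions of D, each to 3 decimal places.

ψ = 0.284, x_D = 0.203, y_D = 0.136

Rachford–Rice: g(ψ) = Σ zᵢ(Kᵢ−1)/(1+ψ(Kᵢ−1)) = 0.
Feasibility: ΣzᵢKᵢ = 1.163, Σzᵢ/Kᵢ = 1.236 — both > 1, two phases present.
Iterate (Newton) starting at ψ = 0.5:
  ψ = 0.500: g = -0.0808, g' = -0.335 → ψ = 0.259
  ψ = 0.259: g = 0.0111, g' = -0.446 → ψ = 0.284
Converged at ψ = 0.284.
Compositions from xᵢ = zᵢ/(1+ψ(Kᵢ−1)), yᵢ = Kᵢxᵢ:
  A: x = 0.158, y = 0.433
  B: x = 0.062, y = 0.057
  C: x = 0.340, y = 0.241
  D: x = 0.203, y = 0.136
  E: x = 0.237, y = 0.132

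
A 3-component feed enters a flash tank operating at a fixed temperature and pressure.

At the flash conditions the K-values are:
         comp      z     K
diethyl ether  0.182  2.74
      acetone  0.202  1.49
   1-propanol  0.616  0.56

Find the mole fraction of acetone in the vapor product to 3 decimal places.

y_acetone = 0.267

Let ψ = V/F and solve Σ zᵢ(Kᵢ−1)/(1+ψ(Kᵢ−1)) = 0.
Feasibility: ΣzᵢKᵢ = 1.145, Σzᵢ/Kᵢ = 1.302 — both > 1, two phases present.
Iterate (Newton) starting at ψ = 0.39:
  ψ = 0.390: g = -0.0554, g' = -0.404 → ψ = 0.253
  ψ = 0.253: g = 0.0031, g' = -0.455 → ψ = 0.259
  ψ = 0.259: g = 0.0000, g' = -0.452 → ψ = 0.260
Converged at ψ = 0.260.
Compositions from xᵢ = zᵢ/(1+ψ(Kᵢ−1)), yᵢ = Kᵢxᵢ:
  diethyl ether: x = 0.125, y = 0.344
  acetone: x = 0.179, y = 0.267
  1-propanol: x = 0.695, y = 0.389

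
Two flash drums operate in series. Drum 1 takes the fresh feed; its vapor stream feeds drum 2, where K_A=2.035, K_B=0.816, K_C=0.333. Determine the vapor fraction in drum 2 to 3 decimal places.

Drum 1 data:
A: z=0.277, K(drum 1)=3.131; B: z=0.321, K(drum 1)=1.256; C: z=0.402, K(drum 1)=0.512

V/F (drum 2) = 0.166

Drum 1:
Let ψ₁ = V/F and solve Σ zᵢ(Kᵢ−1)/(1+ψ₁(Kᵢ−1)) = 0.
Check two-phase: ΣzᵢKᵢ = 1.476 > 1 and Σzᵢ/Kᵢ = 1.129 > 1, so g(0) = 0.476 > 0 and g(1) = -0.129 < 0.
Newton–Raphson from ψ₁ = 0.5:
  ψ₁ = 0.500: g = 0.0991, g' = -0.479 → ψ₁ = 0.707
  ψ₁ = 0.707: g = 0.0055, g' = -0.438 → ψ₁ = 0.720
Converged at ψ₁ = 0.720.
Drum-1 compositions:
  A: x = 0.109, y = 0.342
  B: x = 0.271, y = 0.340
  C: x = 0.620, y = 0.317
Drum-2 feed = drum-1 vapor: z₂ = (0.3423, 0.3405, 0.3172).
Drum 2:
Rachford–Rice: g(ψ₂) = Σ zᵢ(Kᵢ−1)/(1+ψ₂(Kᵢ−1)) = 0.
Feasibility: ΣzᵢKᵢ = 1.080, Σzᵢ/Kᵢ = 1.538 — both > 1, two phases present.
Newton–Raphson from ψ₂ = 0.5:
  ψ₂ = 0.500: g = -0.1530, g' = -0.491 → ψ₂ = 0.188
  ψ₂ = 0.188: g = -0.0104, g' = -0.454 → ψ₂ = 0.165
  ψ₂ = 0.165: g = 0.0000, g' = -0.458 → ψ₂ = 0.166
Converged at ψ₂ = 0.166.
  A: x = 0.292, y = 0.595
  B: x = 0.351, y = 0.287
  C: x = 0.357, y = 0.119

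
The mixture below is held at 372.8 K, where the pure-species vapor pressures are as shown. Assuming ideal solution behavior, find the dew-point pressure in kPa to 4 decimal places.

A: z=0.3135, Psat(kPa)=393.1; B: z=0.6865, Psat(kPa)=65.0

Pdew = 88.0356 kPa

At the dew point ψ → 1, so Σzᵢ/Kᵢ = 1 with Kᵢ = Pᵢˢᵃᵗ/P ⇒ 1/P = Σzᵢ/Pᵢˢᵃᵗ.
1/P = 0.3135/393.1 + 0.6865/65.0 = 0.0113590 ⇒ P = 88.0356 kPa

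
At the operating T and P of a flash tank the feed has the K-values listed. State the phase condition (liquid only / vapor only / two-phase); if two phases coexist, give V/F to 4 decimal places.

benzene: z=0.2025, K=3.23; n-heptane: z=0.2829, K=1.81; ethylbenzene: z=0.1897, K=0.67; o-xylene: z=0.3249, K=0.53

two-phase, V/F = 0.7322

ΣzᵢKᵢ = 1.4654; Σzᵢ/Kᵢ = 1.1151.
Both exceed 1, so a two-phase solution exists.
Let ψ = V/F and solve Σ zᵢ(Kᵢ−1)/(1+ψ(Kᵢ−1)) = 0.
Newton–Raphson from ψ = 0.66:
  ψ = 0.6600: g = 0.03061, g' = -0.4282 → ψ = 0.7315
  ψ = 0.7315: g = 0.00029, g' = -0.4212 → ψ = 0.7322
Converged at ψ = 0.7322.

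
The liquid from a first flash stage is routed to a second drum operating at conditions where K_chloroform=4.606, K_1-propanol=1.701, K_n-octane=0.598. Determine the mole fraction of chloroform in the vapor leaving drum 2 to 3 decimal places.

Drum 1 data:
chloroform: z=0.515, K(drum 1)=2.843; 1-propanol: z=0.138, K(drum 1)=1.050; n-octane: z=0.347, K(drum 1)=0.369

Drum 1:
Let ψ₁ = V/F and solve Σ zᵢ(Kᵢ−1)/(1+ψ₁(Kᵢ−1)) = 0.
g(0) = ΣzᵢKᵢ − 1 = 0.737 and g(1) = 1 − Σzᵢ/Kᵢ = -0.253, so a root lies in (0, 1).
Newton iteration, ψ₁⁰ = 0.47:
  ψ₁ = 0.470: g = 0.2041, g' = -0.782 → ψ₁ = 0.731
  ψ₁ = 0.731: g = 0.0046, g' = -0.794 → ψ₁ = 0.737
Converged at ψ₁ = 0.737.
Drum-1 compositions:
  chloroform: x = 0.218, y = 0.621
  1-propanol: x = 0.133, y = 0.140
  n-octane: x = 0.648, y = 0.239
Drum-2 feed = drum-1 liquid: z₂ = (0.2184, 0.1331, 0.6485).
Drum 2:
Let ψ₂ = V/F and solve Σ zᵢ(Kᵢ−1)/(1+ψ₂(Kᵢ−1)) = 0.
Feasibility: ΣzᵢKᵢ = 1.620, Σzᵢ/Kᵢ = 1.210 — both > 1, two phases present.
Iterate (Newton) starting at ψ₂ = 0.5:
  ψ₂ = 0.500: g = 0.0238, g' = -0.562 → ψ₂ = 0.542
  ψ₂ = 0.542: g = 0.0007, g' = -0.531 → ψ₂ = 0.544
Converged at ψ₂ = 0.544.
  chloroform: x = 0.074, y = 0.340
  1-propanol: x = 0.096, y = 0.164
  n-octane: x = 0.830, y = 0.496

y_chloroform (drum 2) = 0.340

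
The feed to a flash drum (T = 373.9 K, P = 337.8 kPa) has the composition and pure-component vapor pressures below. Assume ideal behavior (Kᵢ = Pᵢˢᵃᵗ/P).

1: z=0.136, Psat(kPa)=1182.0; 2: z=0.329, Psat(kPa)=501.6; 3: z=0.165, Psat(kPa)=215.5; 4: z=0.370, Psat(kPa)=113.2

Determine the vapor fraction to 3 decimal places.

ψ = 0.236

Raoult's law: Kᵢ = Pᵢˢᵃᵗ/P = Pᵢˢᵃᵗ/337.8.
  K_1 = 1182.0/337.8 = 3.49911, K_2 = 501.6/337.8 = 1.48490, K_3 = 215.5/337.8 = 0.63795, K_4 = 113.2/337.8 = 0.33511
Material balance + equilibrium reduce to Σ zᵢ(Kᵢ−1)/(1+ψ(Kᵢ−1)) = 0.
Feasibility: ΣzᵢKᵢ = 1.194, Σzᵢ/Kᵢ = 1.623 — both > 1, two phases present.
Iterate (Newton) starting at ψ = 0.5:
  ψ = 0.500: g = -0.1620, g' = -0.617 → ψ = 0.238
  ψ = 0.238: g = -0.0012, g' = -0.653 → ψ = 0.236
Converged at ψ = 0.236.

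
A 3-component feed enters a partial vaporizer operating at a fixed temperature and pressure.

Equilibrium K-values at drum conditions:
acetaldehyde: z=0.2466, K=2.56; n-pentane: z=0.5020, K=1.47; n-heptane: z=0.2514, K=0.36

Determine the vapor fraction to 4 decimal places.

ψ = 0.8208

Rachford–Rice: g(ψ) = Σ zᵢ(Kᵢ−1)/(1+ψ(Kᵢ−1)) = 0.
Feasibility: ΣzᵢKᵢ = 1.4597, Σzᵢ/Kᵢ = 1.1362 — both > 1, two phases present.
Newton iteration, ψ⁰ = 0.5:
  ψ = 0.5000: g = 0.17055, g' = -0.4848 → ψ = 0.8518
  ψ = 0.8518: g = -0.02006, g' = -0.6649 → ψ = 0.8216
  ψ = 0.8216: g = -0.00052, g' = -0.6310 → ψ = 0.8208
Converged at ψ = 0.8208.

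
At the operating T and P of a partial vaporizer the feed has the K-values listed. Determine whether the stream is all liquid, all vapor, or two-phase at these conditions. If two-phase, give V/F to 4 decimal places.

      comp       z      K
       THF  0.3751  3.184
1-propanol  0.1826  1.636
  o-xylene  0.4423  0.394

ΣzᵢKᵢ = 1.6673; Σzᵢ/Kᵢ = 1.3520.
Both exceed 1, so a two-phase solution exists.
Material balance + equilibrium reduce to Σ zᵢ(Kᵢ−1)/(1+ψ(Kᵢ−1)) = 0.
Newton–Raphson from ψ = 0.51:
  ψ = 0.5100: g = 0.08731, g' = -0.7828 → ψ = 0.6215
  ψ = 0.6215: g = 0.00074, g' = -0.7779 → ψ = 0.6225
Converged at ψ = 0.6225.

two-phase, V/F = 0.6225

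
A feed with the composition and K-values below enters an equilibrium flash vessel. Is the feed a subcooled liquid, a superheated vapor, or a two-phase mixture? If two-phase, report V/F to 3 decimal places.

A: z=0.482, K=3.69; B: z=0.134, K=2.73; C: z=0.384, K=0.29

two-phase, V/F = 0.710

ΣzᵢKᵢ = 2.256; Σzᵢ/Kᵢ = 1.504.
Both exceed 1, so a two-phase solution exists.
Material balance + equilibrium reduce to Σ zᵢ(Kᵢ−1)/(1+ψ(Kᵢ−1)) = 0.
Newton iteration, ψ⁰ = 0.51:
  ψ = 0.510: g = 0.2424, g' = -1.209 → ψ = 0.711
  ψ = 0.711: g = -0.0008, g' = -1.281 → ψ = 0.710
Converged at ψ = 0.710.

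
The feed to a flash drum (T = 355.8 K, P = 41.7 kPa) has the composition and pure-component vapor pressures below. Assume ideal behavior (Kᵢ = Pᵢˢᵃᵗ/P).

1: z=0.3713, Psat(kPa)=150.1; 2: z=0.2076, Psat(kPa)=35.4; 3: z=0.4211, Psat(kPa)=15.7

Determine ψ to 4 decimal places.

ψ = 0.5052

Raoult's law: Kᵢ = Pᵢˢᵃᵗ/P = Pᵢˢᵃᵗ/41.7.
  K_1 = 150.1/41.7 = 3.599520, K_2 = 35.4/41.7 = 0.848921, K_3 = 15.7/41.7 = 0.376499
Material balance + equilibrium reduce to Σ zᵢ(Kᵢ−1)/(1+ψ(Kᵢ−1)) = 0.
Check two-phase: ΣzᵢKᵢ = 1.6713 > 1 and Σzᵢ/Kᵢ = 1.4662 > 1, so g(0) = 0.6713 > 0 and g(1) = -0.4662 < 0.
Newton–Raphson from ψ = 0.5:
  ψ = 0.5000: g = 0.00429, g' = -0.8255 → ψ = 0.5052
Converged at ψ = 0.5052.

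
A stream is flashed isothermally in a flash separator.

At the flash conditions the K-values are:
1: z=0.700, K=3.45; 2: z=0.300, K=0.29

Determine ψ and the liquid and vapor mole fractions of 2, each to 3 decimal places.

Newton–Raphson from ψ = 0.48:
  ψ = 0.480: g = 0.4650, g' = -1.235 → ψ = 0.856
  ψ = 0.856: g = 0.0101, g' = -1.422 → ψ = 0.864
  ψ = 0.864: g = -0.0001, g' = -1.443 → ψ = 0.863
Converged at ψ = 0.863.
Compositions from xᵢ = zᵢ/(1+ψ(Kᵢ−1)), yᵢ = Kᵢxᵢ:
  1: x = 0.225, y = 0.775
  2: x = 0.775, y = 0.225

ψ = 0.863, x_2 = 0.775, y_2 = 0.225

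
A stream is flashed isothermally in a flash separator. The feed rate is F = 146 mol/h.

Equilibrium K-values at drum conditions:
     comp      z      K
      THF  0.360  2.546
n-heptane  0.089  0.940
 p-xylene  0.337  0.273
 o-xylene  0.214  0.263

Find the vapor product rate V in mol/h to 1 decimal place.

V = 21.0 mol/h

Material balance + equilibrium reduce to Σ zᵢ(Kᵢ−1)/(1+ψ(Kᵢ−1)) = 0.
Feasibility: ΣzᵢKᵢ = 1.149, Σzᵢ/Kᵢ = 2.284 — both > 1, two phases present.
Newton–Raphson from ψ = 0.67:
  ψ = 0.670: g = -0.5214, g' = -1.339 → ψ = 0.280
  ψ = 0.280: g = -0.1238, g' = -0.885 → ψ = 0.141
  ψ = 0.141: g = 0.0030, g' = -0.947 → ψ = 0.144
Converged at ψ = 0.144.
Then V = ψ·F = 0.1437·146 = 21.0 mol/h and L = F − V = 125.0 mol/h.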